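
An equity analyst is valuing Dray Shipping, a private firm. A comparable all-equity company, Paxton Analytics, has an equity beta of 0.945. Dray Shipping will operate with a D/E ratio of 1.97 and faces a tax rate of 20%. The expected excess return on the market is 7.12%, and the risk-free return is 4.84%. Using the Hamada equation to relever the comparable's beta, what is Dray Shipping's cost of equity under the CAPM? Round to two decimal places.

β_L = β_U × [1 + (1 − t)(D/E)] = 0.945 × [1 + (1 − 0.20) × 1.97]
    = 0.945 × [1 + 0.80 × 1.97] = 0.945 × 2.5760 = 2.4343
E(R) = R_f + β_L × MRP = 4.84% + 2.4343 × 7.12% = 22.17%

22.17%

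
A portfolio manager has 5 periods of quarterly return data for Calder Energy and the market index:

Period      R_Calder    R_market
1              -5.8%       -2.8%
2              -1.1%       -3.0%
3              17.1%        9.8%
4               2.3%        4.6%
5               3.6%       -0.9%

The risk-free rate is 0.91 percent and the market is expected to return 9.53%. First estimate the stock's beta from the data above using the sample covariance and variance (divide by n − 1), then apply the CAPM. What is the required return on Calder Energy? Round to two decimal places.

12.80%

Mean R_i = (-5.8 − 1.1 + 17.1 + 2.3 + 3.6) / 5 = 3.2200%
Mean R_m = (-2.8 − 3.0 + 9.8 + 4.6 − 0.9) / 5 = 1.5400%
Σ(R_i − R̄_i)(R_m − R̄_m) = 169.6660  ⇒  Cov = 169.6660 / 4 = 42.4165
Σ(R_m − R̄_m)² = 122.9920  ⇒  Var(R_m) = 122.9920 / 4 = 30.7480
β = Cov / Var(R_m) = 42.4165 / 30.7480 = 1.3795
MRP = 9.53% − 0.91% = 8.62%
E(R) = R_f + β × MRP = 0.91% + 1.3795 × 8.62% = 12.80%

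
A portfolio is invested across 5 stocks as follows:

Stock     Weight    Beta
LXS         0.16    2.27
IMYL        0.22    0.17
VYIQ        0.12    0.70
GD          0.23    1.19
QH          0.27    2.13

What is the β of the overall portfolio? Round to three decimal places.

1.333

β_P = Σ w_i β_i = 0.16×2.27 + 0.22×0.17 + 0.12×0.70 + 0.23×1.19 + 0.27×2.13 = 1.3334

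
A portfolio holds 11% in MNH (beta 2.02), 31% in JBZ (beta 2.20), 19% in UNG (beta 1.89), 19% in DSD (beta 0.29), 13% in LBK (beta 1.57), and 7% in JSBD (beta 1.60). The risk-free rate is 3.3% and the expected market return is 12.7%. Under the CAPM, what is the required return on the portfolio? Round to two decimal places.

18.66%

β_P = Σ w_i β_i = 0.11×2.02 + 0.31×2.20 + 0.19×1.89 + 0.19×0.29 + 0.13×1.57 + 0.07×1.60 = 1.6345
MRP = 12.7% − 3.3% = 9.40%
E(R_P) = R_f + β_P × MRP = 3.3% + 1.6345 × 9.4% = 18.66%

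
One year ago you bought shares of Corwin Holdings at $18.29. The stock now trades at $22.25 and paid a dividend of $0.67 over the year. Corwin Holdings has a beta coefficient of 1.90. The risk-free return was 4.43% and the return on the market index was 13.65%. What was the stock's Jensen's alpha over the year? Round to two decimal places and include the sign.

Realised HPR = (P1 + D1 − P0) / P0 = (22.25 + 0.67 − 18.29) / 18.29 = 4.63 / 18.29 = 25.3144%
MRP = 13.65% − 4.43% = 9.22%
CAPM required = R_f + β·MRP = 4.43% + 1.90 × 9.22% = 21.9480%
α = realised − required = 25.3144% − 21.9480% = +3.37%

+3.37%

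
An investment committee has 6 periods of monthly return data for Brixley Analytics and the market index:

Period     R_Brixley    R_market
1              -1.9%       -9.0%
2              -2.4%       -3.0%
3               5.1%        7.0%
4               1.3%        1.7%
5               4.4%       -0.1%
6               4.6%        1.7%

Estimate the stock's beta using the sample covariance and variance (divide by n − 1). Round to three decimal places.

0.504

Mean R_i = (-1.9 − 2.4 + 5.1 + 1.3 + 4.4 + 4.6) / 6 = 1.8500%
Mean R_m = (-9.0 − 3.0 + 7.0 + 1.7 − 0.1 + 1.7) / 6 = -0.2833%
Σ(R_i − R̄_i)(R_m − R̄_m) = 72.7350  ⇒  Cov = 72.7350 / 5 = 14.5470
Σ(R_m − R̄_m)² = 144.3083  ⇒  Var(R_m) = 144.3083 / 5 = 28.8617
β = Cov / Var(R_m) = 14.5470 / 28.8617 = 0.5040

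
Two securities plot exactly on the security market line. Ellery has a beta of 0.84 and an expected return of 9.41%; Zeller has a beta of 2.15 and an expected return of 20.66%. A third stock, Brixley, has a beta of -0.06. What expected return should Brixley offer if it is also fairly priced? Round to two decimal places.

MRP (SML slope) = (20.66% − 9.41%) / (2.15 − 0.84) = 11.25% / 1.31 = 8.5878%
R_f (intercept) = 9.41% − 0.84 × 8.5878% = 2.1962%
E(R_Brixley) = R_f + β × MRP = 2.1962% + -0.06 × 8.5878% = 1.68%

1.68%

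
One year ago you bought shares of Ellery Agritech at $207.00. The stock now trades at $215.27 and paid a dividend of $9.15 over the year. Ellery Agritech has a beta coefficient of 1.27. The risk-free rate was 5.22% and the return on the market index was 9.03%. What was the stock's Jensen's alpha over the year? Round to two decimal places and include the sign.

Realised HPR = (P1 + D1 − P0) / P0 = (215.27 + 9.15 − 207.00) / 207.00 = 17.42 / 207.00 = 8.4155%
MRP = 9.03% − 5.22% = 3.81%
CAPM required = R_f + β·MRP = 5.22% + 1.27 × 3.81% = 10.0587%
α = realised − required = 8.4155% − 10.0587% = -1.64%

-1.64%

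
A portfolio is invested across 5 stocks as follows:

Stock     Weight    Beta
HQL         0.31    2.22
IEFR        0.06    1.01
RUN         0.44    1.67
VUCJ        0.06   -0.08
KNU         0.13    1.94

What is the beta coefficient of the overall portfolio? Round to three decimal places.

1.731

β_P = Σ w_i β_i = 0.31×2.22 + 0.06×1.01 + 0.44×1.67 + 0.06×-0.08 + 0.13×1.94 = 1.7310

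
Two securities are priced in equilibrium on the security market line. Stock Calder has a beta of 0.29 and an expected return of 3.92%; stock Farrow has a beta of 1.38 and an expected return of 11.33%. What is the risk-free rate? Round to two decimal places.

Both satisfy E(R) = R_f + β·MRP, so the slope of the SML is
MRP = (11.33% − 3.92%) / (1.38 − 0.29) = 7.41% / 1.09 = 6.7982%
R_f = E(R_Calder) − β_Calder·MRP = 3.92% − 0.29 × 6.7982% = 1.9485%

1.95%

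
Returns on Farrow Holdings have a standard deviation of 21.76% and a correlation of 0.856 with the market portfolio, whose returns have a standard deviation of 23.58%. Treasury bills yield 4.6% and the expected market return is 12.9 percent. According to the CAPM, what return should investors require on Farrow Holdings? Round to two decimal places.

11.16%

β = ρ × σ_i / σ_m = 0.856 × 21.76% / 23.58% = 0.7899
MRP = 12.9% − 4.6% = 8.30%
E(R) = 4.6% + 0.7899 × 8.3% = 11.16%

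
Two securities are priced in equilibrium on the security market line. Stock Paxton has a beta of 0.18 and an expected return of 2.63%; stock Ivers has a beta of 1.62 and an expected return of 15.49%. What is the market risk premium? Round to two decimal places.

8.93%

Both satisfy E(R) = R_f + β·MRP, so the slope of the SML is
MRP = (15.49% − 2.63%) / (1.62 − 0.18) = 12.86% / 1.44 = 8.9306%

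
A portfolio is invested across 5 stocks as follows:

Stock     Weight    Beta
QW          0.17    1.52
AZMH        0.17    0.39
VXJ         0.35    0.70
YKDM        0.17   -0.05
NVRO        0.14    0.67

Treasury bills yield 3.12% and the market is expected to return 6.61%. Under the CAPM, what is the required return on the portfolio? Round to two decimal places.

β_P = Σ w_i β_i = 0.17×1.52 + 0.17×0.39 + 0.35×0.70 + 0.17×-0.05 + 0.14×0.67 = 0.6550
MRP = 6.61% − 3.12% = 3.49%
E(R_P) = R_f + β_P × MRP = 3.12% + 0.6550 × 3.49% = 5.41%

5.41%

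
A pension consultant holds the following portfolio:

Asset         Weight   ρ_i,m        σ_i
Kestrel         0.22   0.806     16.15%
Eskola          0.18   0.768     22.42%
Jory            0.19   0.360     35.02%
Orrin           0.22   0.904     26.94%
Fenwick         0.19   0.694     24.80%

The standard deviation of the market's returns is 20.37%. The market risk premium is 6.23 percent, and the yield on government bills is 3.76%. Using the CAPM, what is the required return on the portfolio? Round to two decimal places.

8.96%

β_Kestrel = 0.806 × 16.15% / 20.37% = 0.6390
β_Eskola = 0.768 × 22.42% / 20.37% = 0.8453
β_Jory = 0.360 × 35.02% / 20.37% = 0.6189
β_Orrin = 0.904 × 26.94% / 20.37% = 1.1956
β_Fenwick = 0.694 × 24.80% / 20.37% = 0.8449
β_P = Σ w_i β_i = 0.22×0.6390 + 0.18×0.8453 + 0.19×0.6189 + 0.22×1.1956 + 0.19×0.8449 = 0.8339
E(R_P) = R_f + β_P × MRP = 3.76% + 0.8339 × 6.23% = 8.96%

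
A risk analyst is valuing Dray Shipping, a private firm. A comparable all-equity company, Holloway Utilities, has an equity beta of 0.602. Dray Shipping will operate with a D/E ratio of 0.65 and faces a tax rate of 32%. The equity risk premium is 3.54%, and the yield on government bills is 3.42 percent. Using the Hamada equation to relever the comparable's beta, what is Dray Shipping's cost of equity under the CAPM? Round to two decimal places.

β_L = β_U × [1 + (1 − t)(D/E)] = 0.602 × [1 + (1 − 0.32) × 0.65]
    = 0.602 × [1 + 0.68 × 0.65] = 0.602 × 1.4420 = 0.8681
E(R) = R_f + β_L × MRP = 3.42% + 0.8681 × 3.54% = 6.49%

6.49%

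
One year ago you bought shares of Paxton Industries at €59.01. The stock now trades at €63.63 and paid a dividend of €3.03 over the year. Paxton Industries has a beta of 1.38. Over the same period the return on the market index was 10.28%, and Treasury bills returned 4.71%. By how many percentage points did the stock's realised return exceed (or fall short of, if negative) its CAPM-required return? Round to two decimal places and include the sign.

Realised HPR = (P1 + D1 − P0) / P0 = (63.63 + 3.03 − 59.01) / 59.01 = 7.65 / 59.01 = 12.9639%
MRP = 10.28% − 4.71% = 5.57%
CAPM required = R_f + β·MRP = 4.71% + 1.38 × 5.57% = 12.3966%
α = realised − required = 12.9639% − 12.3966% = +0.57%

+0.57%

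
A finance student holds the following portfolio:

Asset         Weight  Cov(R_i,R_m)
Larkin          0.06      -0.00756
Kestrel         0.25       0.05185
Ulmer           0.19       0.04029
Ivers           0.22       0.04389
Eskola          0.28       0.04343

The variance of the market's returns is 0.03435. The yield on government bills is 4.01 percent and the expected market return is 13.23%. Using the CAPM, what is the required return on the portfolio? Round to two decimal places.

15.28%

β_Larkin = -0.00756 / 0.03435 = -0.2201
β_Kestrel = 0.05185 / 0.03435 = 1.5095
β_Ulmer = 0.04029 / 0.03435 = 1.1729
β_Ivers = 0.04389 / 0.03435 = 1.2777
β_Eskola = 0.04343 / 0.03435 = 1.2643
β_P = Σ w_i β_i = 0.06×-0.2201 + 0.25×1.5095 + 0.19×1.1729 + 0.22×1.2777 + 0.28×1.2643 = 1.2221
MRP = 13.23% − 4.01% = 9.22%
E(R_P) = R_f + β_P × MRP = 4.01% + 1.2221 × 9.22% = 15.28%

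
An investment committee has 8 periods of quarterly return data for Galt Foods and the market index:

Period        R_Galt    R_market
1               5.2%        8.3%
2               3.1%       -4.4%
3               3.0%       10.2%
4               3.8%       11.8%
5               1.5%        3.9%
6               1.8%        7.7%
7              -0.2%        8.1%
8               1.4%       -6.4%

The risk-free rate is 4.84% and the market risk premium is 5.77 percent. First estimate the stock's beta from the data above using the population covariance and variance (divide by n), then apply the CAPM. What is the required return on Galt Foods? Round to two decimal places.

Mean R_i = (5.2 + 3.1 + 3.0 + 3.8 + 1.5 + 1.8 − 0.2 + 1.4) / 8 = 2.4500%
Mean R_m = (8.3 − 4.4 + 10.2 + 11.8 + 3.9 + 7.7 + 8.1 − 6.4) / 8 = 4.9000%
Σ(R_i − R̄_i)(R_m − R̄_m) = 18.0500  ⇒  Cov = 18.0500 / 8 = 2.2563
Σ(R_m − R̄_m)² = 320.5200  ⇒  Var(R_m) = 320.5200 / 8 = 40.0650
β = Cov / Var(R_m) = 2.2563 / 40.0650 = 0.0563
E(R) = R_f + β × MRP = 4.84% + 0.0563 × 5.77% = 5.16%

5.16%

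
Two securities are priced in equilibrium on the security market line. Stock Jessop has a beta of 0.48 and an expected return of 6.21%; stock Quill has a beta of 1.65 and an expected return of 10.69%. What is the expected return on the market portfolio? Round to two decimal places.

Both satisfy E(R) = R_f + β·MRP, so the slope of the SML is
MRP = (10.69% − 6.21%) / (1.65 − 0.48) = 4.48% / 1.17 = 3.8291%
R_f = E(R_Jessop) − β_Jessop·MRP = 6.21% − 0.48 × 3.8291% = 4.3720%
E(R_m) = R_f + MRP = 4.3720% + 3.8291% = 8.20%

8.20%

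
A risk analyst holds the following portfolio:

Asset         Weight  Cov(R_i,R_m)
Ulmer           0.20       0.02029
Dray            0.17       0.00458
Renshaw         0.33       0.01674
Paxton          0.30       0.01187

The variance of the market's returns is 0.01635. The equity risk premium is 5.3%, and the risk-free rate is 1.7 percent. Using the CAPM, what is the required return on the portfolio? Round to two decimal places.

β_Ulmer = 0.02029 / 0.01635 = 1.2410
β_Dray = 0.00458 / 0.01635 = 0.2801
β_Renshaw = 0.01674 / 0.01635 = 1.0239
β_Paxton = 0.01187 / 0.01635 = 0.7260
β_P = Σ w_i β_i = 0.20×1.2410 + 0.17×0.2801 + 0.33×1.0239 + 0.30×0.7260 = 0.8515
E(R_P) = R_f + β_P × MRP = 1.7% + 0.8515 × 5.3% = 6.21%

6.21%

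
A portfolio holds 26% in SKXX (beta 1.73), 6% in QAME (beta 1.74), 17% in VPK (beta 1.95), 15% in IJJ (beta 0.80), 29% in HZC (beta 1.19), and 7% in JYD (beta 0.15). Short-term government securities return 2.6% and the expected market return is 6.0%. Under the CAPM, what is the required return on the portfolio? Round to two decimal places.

β_P = Σ w_i β_i = 0.26×1.73 + 0.06×1.74 + 0.17×1.95 + 0.15×0.80 + 0.29×1.19 + 0.07×0.15 = 1.3613
MRP = 6.0% − 2.6% = 3.40%
E(R_P) = R_f + β_P × MRP = 2.6% + 1.3613 × 3.4% = 7.23%

7.23%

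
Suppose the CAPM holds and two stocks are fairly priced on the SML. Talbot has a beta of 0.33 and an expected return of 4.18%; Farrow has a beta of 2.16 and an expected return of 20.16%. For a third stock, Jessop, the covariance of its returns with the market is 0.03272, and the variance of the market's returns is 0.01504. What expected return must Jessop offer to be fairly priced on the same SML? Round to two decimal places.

MRP = (20.16% − 4.18%) / (2.16 − 0.33) = 8.7322%
R_f = 4.18% − 0.33 × 8.7322% = 1.2984%
β_Jessop = Cov / Var(R_m) = 0.03272 / 0.01504 = 2.1755
E(R_Jessop) = R_f + β × MRP = 1.2984% + 2.1755 × 8.7322% = 20.30%

20.30%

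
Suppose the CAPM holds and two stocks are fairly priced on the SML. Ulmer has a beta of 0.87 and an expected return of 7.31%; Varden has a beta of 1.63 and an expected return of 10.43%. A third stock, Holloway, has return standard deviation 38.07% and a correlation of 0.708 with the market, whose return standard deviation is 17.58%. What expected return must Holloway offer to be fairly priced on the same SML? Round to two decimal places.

MRP = (10.43% − 7.31%) / (1.63 − 0.87) = 4.1053%
R_f = 7.31% − 0.87 × 4.1053% = 3.7384%
β_Holloway = ρ·σ_i/σ_m = 0.708 × 38.07 / 17.58 = 1.5332
E(R_Holloway) = R_f + β × MRP = 3.7384% + 1.5332 × 4.1053% = 10.03%

10.03%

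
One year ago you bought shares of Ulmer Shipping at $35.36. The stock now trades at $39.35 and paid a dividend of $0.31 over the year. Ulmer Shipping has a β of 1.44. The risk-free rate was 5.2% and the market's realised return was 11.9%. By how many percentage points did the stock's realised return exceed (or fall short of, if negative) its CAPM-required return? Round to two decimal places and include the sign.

Realised HPR = (P1 + D1 − P0) / P0 = (39.35 + 0.31 − 35.36) / 35.36 = 4.30 / 35.36 = 12.1606%
MRP = 11.9% − 5.2% = 6.70%
CAPM required = R_f + β·MRP = 5.2% + 1.44 × 6.7% = 14.8480%
α = realised − required = 12.1606% − 14.8480% = -2.69%

-2.69%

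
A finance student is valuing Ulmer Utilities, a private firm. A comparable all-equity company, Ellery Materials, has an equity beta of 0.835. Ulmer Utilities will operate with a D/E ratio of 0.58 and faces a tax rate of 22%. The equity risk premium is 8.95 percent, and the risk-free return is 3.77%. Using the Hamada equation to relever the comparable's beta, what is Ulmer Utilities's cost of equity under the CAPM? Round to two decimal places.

14.62%

β_L = β_U × [1 + (1 − t)(D/E)] = 0.835 × [1 + (1 − 0.22) × 0.58]
    = 0.835 × [1 + 0.78 × 0.58] = 0.835 × 1.4524 = 1.2128
E(R) = R_f + β_L × MRP = 3.77% + 1.2128 × 8.95% = 14.62%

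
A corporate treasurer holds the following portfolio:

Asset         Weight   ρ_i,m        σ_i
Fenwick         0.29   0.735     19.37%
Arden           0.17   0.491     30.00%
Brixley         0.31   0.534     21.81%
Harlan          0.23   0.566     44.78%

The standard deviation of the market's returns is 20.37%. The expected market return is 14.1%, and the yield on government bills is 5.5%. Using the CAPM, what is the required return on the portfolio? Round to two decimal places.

β_Fenwick = 0.735 × 19.37% / 20.37% = 0.6989
β_Arden = 0.491 × 30.00% / 20.37% = 0.7231
β_Brixley = 0.534 × 21.81% / 20.37% = 0.5717
β_Harlan = 0.566 × 44.78% / 20.37% = 1.2443
β_P = Σ w_i β_i = 0.29×0.6989 + 0.17×0.7231 + 0.31×0.5717 + 0.23×1.2443 = 0.7890
MRP = 14.1% − 5.5% = 8.60%
E(R_P) = R_f + β_P × MRP = 5.5% + 0.7890 × 8.6% = 12.29%

12.29%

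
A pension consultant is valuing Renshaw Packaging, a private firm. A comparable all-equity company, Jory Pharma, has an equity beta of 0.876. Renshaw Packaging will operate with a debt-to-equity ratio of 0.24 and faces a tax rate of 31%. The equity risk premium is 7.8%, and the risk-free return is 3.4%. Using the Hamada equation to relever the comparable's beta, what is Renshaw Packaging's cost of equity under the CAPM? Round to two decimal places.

11.36%

β_L = β_U × [1 + (1 − t)(D/E)] = 0.876 × [1 + (1 − 0.31) × 0.24]
    = 0.876 × [1 + 0.69 × 0.24] = 0.876 × 1.1656 = 1.0211
E(R) = R_f + β_L × MRP = 3.4% + 1.0211 × 7.8% = 11.36%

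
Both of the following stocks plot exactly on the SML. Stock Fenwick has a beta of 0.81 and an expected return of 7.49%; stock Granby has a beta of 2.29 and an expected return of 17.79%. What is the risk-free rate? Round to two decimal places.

Both satisfy E(R) = R_f + β·MRP, so the slope of the SML is
MRP = (17.79% − 7.49%) / (2.29 − 0.81) = 10.30% / 1.48 = 6.9595%
R_f = E(R_Fenwick) − β_Fenwick·MRP = 7.49% − 0.81 × 6.9595% = 1.8528%

1.85%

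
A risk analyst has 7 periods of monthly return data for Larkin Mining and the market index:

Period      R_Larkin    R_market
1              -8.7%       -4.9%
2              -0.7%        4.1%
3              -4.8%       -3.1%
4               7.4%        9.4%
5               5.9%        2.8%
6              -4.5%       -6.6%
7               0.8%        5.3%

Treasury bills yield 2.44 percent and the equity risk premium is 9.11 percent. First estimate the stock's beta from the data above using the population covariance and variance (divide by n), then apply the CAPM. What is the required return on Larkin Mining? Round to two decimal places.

10.17%

Mean R_i = (-8.7 − 0.7 − 4.8 + 7.4 + 5.9 − 4.5 + 0.8) / 7 = -0.6571%
Mean R_m = (-4.9 + 4.1 − 3.1 + 9.4 + 2.8 − 6.6 + 5.3) / 7 = 1.0000%
Σ(R_i − R̄_i)(R_m − R̄_m) = 179.2600  ⇒  Cov = 179.2600 / 7 = 25.6086
Σ(R_m − R̄_m)² = 211.2800  ⇒  Var(R_m) = 211.2800 / 7 = 30.1829
β = Cov / Var(R_m) = 25.6086 / 30.1829 = 0.8484
E(R) = R_f + β × MRP = 2.44% + 0.8484 × 9.11% = 10.17%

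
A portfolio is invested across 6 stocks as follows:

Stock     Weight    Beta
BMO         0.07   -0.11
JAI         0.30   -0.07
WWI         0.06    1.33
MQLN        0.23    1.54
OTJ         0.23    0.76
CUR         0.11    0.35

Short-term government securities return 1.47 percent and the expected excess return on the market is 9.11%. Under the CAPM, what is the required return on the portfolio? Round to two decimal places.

β_P = Σ w_i β_i = 0.07×-0.11 + 0.30×-0.07 + 0.06×1.33 + 0.23×1.54 + 0.23×0.76 + 0.11×0.35 = 0.6186
E(R_P) = R_f + β_P × MRP = 1.47% + 0.6186 × 9.11% = 7.11%

7.11%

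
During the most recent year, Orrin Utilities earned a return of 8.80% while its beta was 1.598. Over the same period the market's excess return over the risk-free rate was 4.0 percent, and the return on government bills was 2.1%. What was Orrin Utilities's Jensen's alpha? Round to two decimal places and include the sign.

+0.31%

CAPM benchmark = R_f + β(R_m − R_f) = 2.1% + 1.598 × 4.0% = 8.4920%
α = actual − benchmark = 8.80% − 8.4920% = +0.31%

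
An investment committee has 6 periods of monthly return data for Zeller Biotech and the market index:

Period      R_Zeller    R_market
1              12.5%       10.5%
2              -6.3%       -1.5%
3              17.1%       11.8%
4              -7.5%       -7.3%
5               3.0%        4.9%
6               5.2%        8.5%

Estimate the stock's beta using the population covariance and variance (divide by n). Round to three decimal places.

1.242

Mean R_i = (12.5 − 6.3 + 17.1 − 7.5 + 3.0 + 5.2) / 6 = 4.0000%
Mean R_m = (10.5 − 1.5 + 11.8 − 7.3 + 4.9 + 8.5) / 6 = 4.4833%
Σ(R_i − R̄_i)(R_m − R̄_m) = 348.5300  ⇒  Cov = 348.5300 / 6 = 58.0883
Σ(R_m − R̄_m)² = 280.6883  ⇒  Var(R_m) = 280.6883 / 6 = 46.7814
β = Cov / Var(R_m) = 58.0883 / 46.7814 = 1.2417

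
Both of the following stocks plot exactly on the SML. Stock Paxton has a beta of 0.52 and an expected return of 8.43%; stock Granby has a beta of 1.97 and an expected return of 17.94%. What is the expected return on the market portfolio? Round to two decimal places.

Both satisfy E(R) = R_f + β·MRP, so the slope of the SML is
MRP = (17.94% − 8.43%) / (1.97 − 0.52) = 9.51% / 1.45 = 6.5586%
R_f = E(R_Paxton) − β_Paxton·MRP = 8.43% − 0.52 × 6.5586% = 5.0195%
E(R_m) = R_f + MRP = 5.0195% + 6.5586% = 11.58%

11.58%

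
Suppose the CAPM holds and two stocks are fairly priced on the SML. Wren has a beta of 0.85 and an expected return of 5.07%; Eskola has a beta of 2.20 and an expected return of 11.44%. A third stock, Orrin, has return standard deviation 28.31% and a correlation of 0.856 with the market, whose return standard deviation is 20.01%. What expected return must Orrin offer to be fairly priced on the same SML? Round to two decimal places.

MRP = (11.44% − 5.07%) / (2.20 − 0.85) = 4.7185%
R_f = 5.07% − 0.85 × 4.7185% = 1.0593%
β_Orrin = ρ·σ_i/σ_m = 0.856 × 28.31 / 20.01 = 1.2111
E(R_Orrin) = R_f + β × MRP = 1.0593% + 1.2111 × 4.7185% = 6.77%

6.77%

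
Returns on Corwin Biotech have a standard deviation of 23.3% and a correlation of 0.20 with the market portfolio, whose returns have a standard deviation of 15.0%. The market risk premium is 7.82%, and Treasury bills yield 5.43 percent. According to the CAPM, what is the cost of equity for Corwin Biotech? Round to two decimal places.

β = ρ × σ_i / σ_m = 0.20 × 23.3% / 15.0% = 0.3107
E(R) = 5.43% + 0.3107 × 7.82% = 7.86%

7.86%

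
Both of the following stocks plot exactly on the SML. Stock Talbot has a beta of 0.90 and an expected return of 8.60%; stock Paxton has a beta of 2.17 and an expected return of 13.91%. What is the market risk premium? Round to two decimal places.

Both satisfy E(R) = R_f + β·MRP, so the slope of the SML is
MRP = (13.91% − 8.60%) / (2.17 − 0.90) = 5.31% / 1.27 = 4.1811%

4.18%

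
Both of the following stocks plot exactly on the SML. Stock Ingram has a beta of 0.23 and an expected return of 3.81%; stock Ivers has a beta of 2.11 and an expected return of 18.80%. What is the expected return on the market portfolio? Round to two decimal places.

Both satisfy E(R) = R_f + β·MRP, so the slope of the SML is
MRP = (18.80% − 3.81%) / (2.11 − 0.23) = 14.99% / 1.88 = 7.9734%
R_f = E(R_Ingram) − β_Ingram·MRP = 3.81% − 0.23 × 7.9734% = 1.9761%
E(R_m) = R_f + MRP = 1.9761% + 7.9734% = 9.95%

9.95%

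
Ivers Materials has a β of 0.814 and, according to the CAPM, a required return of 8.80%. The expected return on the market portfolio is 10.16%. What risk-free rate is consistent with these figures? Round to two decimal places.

E(R) = R_f + β(E(R_m) − R_f) = R_f(1 − β) + β·E(R_m)
8.80% = R_f × (1 − 0.814) + 0.814 × 10.16%
8.80% = R_f × 0.186 + 8.27024%
R_f = (8.80% − 8.27024%) / 0.186 = 2.85%

2.85%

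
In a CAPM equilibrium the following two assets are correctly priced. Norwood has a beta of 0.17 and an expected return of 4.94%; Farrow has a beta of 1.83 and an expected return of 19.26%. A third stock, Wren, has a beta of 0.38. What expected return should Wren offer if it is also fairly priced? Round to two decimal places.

6.75%

MRP (SML slope) = (19.26% − 4.94%) / (1.83 − 0.17) = 14.32% / 1.66 = 8.6265%
R_f (intercept) = 4.94% − 0.17 × 8.6265% = 3.4735%
E(R_Wren) = R_f + β × MRP = 3.4735% + 0.38 × 8.6265% = 6.75%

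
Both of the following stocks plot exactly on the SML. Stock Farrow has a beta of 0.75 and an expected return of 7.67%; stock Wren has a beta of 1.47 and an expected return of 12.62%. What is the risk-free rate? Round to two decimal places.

2.51%

Both satisfy E(R) = R_f + β·MRP, so the slope of the SML is
MRP = (12.62% − 7.67%) / (1.47 − 0.75) = 4.95% / 0.72 = 6.8750%
R_f = E(R_Farrow) − β_Farrow·MRP = 7.67% − 0.75 × 6.8750% = 2.5138%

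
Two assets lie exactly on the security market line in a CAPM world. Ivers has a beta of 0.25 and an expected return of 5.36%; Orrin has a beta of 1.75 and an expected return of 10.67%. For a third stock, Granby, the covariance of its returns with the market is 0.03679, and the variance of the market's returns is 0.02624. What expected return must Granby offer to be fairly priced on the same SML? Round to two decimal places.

MRP = (10.67% − 5.36%) / (1.75 − 0.25) = 3.5400%
R_f = 5.36% − 0.25 × 3.5400% = 4.4750%
β_Granby = Cov / Var(R_m) = 0.03679 / 0.02624 = 1.4021
E(R_Granby) = R_f + β × MRP = 4.4750% + 1.4021 × 3.5400% = 9.44%

9.44%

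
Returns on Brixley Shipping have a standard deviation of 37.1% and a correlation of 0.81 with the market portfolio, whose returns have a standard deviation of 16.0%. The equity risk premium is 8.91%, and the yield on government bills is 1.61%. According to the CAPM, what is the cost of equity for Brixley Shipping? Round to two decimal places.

18.34%

β = ρ × σ_i / σ_m = 0.81 × 37.1% / 16.0% = 1.8782
E(R) = 1.61% + 1.8782 × 8.91% = 18.34%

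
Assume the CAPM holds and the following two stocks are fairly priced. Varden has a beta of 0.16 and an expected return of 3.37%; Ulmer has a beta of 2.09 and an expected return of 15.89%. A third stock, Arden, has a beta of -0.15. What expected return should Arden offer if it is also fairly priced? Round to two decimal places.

1.36%

MRP (SML slope) = (15.89% − 3.37%) / (2.09 − 0.16) = 12.52% / 1.93 = 6.4870%
R_f (intercept) = 3.37% − 0.16 × 6.4870% = 2.3321%
E(R_Arden) = R_f + β × MRP = 2.3321% + -0.15 × 6.4870% = 1.36%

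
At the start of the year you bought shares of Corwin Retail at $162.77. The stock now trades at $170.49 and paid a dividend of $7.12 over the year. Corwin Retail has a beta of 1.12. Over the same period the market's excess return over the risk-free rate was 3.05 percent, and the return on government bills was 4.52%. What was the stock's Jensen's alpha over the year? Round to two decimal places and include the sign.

Realised HPR = (P1 + D1 − P0) / P0 = (170.49 + 7.12 − 162.77) / 162.77 = 14.84 / 162.77 = 9.1172%
CAPM required = R_f + β·MRP = 4.52% + 1.12 × 3.05% = 7.9360%
α = realised − required = 9.1172% − 7.9360% = +1.18%

+1.18%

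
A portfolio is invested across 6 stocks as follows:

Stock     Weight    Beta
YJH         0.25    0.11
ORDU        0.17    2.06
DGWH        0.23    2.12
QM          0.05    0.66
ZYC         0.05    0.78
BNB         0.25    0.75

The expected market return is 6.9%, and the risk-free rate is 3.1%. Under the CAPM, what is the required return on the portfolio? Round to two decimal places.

β_P = Σ w_i β_i = 0.25×0.11 + 0.17×2.06 + 0.23×2.12 + 0.05×0.66 + 0.05×0.78 + 0.25×0.75 = 1.1248
MRP = 6.9% − 3.1% = 3.80%
E(R_P) = R_f + β_P × MRP = 3.1% + 1.1248 × 3.8% = 7.37%

7.37%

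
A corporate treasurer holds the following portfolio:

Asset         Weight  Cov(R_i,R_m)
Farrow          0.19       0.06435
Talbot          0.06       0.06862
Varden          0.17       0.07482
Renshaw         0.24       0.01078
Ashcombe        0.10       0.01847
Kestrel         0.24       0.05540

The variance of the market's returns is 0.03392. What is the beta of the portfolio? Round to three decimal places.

β_Farrow = 0.06435 / 0.03392 = 1.8971
β_Talbot = 0.06862 / 0.03392 = 2.0230
β_Varden = 0.07482 / 0.03392 = 2.2058
β_Renshaw = 0.01078 / 0.03392 = 0.3178
β_Ashcombe = 0.01847 / 0.03392 = 0.5445
β_Kestrel = 0.05540 / 0.03392 = 1.6333
β_P = Σ w_i β_i = 0.19×1.8971 + 0.06×2.0230 + 0.17×2.2058 + 0.24×0.3178 + 0.10×0.5445 + 0.24×1.6333 = 1.3795

1.380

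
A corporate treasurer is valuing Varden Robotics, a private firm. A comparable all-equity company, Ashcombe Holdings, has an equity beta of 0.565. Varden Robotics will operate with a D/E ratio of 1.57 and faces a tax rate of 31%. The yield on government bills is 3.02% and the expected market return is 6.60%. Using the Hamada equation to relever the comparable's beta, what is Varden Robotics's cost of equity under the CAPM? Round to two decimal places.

β_L = β_U × [1 + (1 − t)(D/E)] = 0.565 × [1 + (1 − 0.31) × 1.57]
    = 0.565 × [1 + 0.69 × 1.57] = 0.565 × 2.0833 = 1.1771
MRP = 6.60% − 3.02% = 3.58%
E(R) = R_f + β_L × MRP = 3.02% + 1.1771 × 3.58% = 7.23%

7.23%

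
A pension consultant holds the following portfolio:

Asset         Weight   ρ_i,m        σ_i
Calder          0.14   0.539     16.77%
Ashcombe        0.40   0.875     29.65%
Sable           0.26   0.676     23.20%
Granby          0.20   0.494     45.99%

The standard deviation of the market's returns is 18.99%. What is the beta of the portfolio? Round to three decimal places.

β_Calder = 0.539 × 16.77% / 18.99% = 0.4760
β_Ashcombe = 0.875 × 29.65% / 18.99% = 1.3662
β_Sable = 0.676 × 23.20% / 18.99% = 0.8259
β_Granby = 0.494 × 45.99% / 18.99% = 1.1964
β_P = Σ w_i β_i = 0.14×0.4760 + 0.40×1.3662 + 0.26×0.8259 + 0.20×1.1964 = 1.0671

1.067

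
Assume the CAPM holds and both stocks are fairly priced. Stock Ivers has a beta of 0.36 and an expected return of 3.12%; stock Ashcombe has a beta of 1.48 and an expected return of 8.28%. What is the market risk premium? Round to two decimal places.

Both satisfy E(R) = R_f + β·MRP, so the slope of the SML is
MRP = (8.28% − 3.12%) / (1.48 − 0.36) = 5.16% / 1.12 = 4.6071%

4.61%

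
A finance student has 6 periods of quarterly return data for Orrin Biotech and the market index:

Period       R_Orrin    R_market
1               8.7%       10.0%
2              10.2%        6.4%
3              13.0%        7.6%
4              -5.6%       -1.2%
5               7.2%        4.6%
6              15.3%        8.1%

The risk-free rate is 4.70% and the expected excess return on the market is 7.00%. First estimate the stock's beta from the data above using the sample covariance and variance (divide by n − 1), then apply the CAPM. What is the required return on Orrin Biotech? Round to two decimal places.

Mean R_i = (8.7 + 10.2 + 13.0 − 5.6 + 7.2 + 15.3) / 6 = 8.1333%
Mean R_m = (10.0 + 6.4 + 7.6 − 1.2 + 4.6 + 8.1) / 6 = 5.9167%
Σ(R_i − R̄_i)(R_m − R̄_m) = 126.1167  ⇒  Cov = 126.1167 / 5 = 25.2233
Σ(R_m − R̄_m)² = 76.8883  ⇒  Var(R_m) = 76.8883 / 5 = 15.3777
β = Cov / Var(R_m) = 25.2233 / 15.3777 = 1.6403
E(R) = R_f + β × MRP = 4.70% + 1.6403 × 7.00% = 16.18%

16.18%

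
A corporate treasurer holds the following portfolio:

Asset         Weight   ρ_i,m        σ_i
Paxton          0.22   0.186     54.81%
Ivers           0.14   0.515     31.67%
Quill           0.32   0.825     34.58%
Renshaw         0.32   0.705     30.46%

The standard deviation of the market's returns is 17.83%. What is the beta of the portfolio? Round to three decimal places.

β_Paxton = 0.186 × 54.81% / 17.83% = 0.5718
β_Ivers = 0.515 × 31.67% / 17.83% = 0.9148
β_Quill = 0.825 × 34.58% / 17.83% = 1.6000
β_Renshaw = 0.705 × 30.46% / 17.83% = 1.2044
β_P = Σ w_i β_i = 0.22×0.5718 + 0.14×0.9148 + 0.32×1.6000 + 0.32×1.2044 = 1.1513

1.151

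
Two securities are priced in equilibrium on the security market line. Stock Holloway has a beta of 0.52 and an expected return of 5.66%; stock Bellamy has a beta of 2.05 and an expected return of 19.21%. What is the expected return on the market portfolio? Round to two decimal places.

9.91%

Both satisfy E(R) = R_f + β·MRP, so the slope of the SML is
MRP = (19.21% − 5.66%) / (2.05 − 0.52) = 13.55% / 1.53 = 8.8562%
R_f = E(R_Holloway) − β_Holloway·MRP = 5.66% − 0.52 × 8.8562% = 1.0548%
E(R_m) = R_f + MRP = 1.0548% + 8.8562% = 9.91%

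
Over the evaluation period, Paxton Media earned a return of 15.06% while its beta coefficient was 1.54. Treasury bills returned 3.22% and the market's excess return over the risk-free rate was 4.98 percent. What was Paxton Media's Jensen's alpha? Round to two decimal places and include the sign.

+4.17%

CAPM benchmark = R_f + β(R_m − R_f) = 3.22% + 1.54 × 4.98% = 10.8892%
α = actual − benchmark = 15.06% − 10.8892% = +4.17%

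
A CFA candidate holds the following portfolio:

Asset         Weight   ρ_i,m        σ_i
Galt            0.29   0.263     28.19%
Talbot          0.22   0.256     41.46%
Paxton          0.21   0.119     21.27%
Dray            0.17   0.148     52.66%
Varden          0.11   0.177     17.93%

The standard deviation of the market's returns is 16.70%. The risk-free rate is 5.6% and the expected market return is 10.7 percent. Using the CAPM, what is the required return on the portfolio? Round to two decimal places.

β_Galt = 0.263 × 28.19% / 16.70% = 0.4440
β_Talbot = 0.256 × 41.46% / 16.70% = 0.6356
β_Paxton = 0.119 × 21.27% / 16.70% = 0.1516
β_Dray = 0.148 × 52.66% / 16.70% = 0.4667
β_Varden = 0.177 × 17.93% / 16.70% = 0.1900
β_P = Σ w_i β_i = 0.29×0.4440 + 0.22×0.6356 + 0.21×0.1516 + 0.17×0.4667 + 0.11×0.1900 = 0.4007
MRP = 10.7% − 5.6% = 5.10%
E(R_P) = R_f + β_P × MRP = 5.6% + 0.4007 × 5.1% = 7.64%

7.64%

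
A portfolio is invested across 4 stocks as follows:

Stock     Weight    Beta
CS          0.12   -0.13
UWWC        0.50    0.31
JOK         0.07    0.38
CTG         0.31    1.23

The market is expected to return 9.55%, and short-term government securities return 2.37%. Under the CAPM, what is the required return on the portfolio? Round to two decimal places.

β_P = Σ w_i β_i = 0.12×-0.13 + 0.50×0.31 + 0.07×0.38 + 0.31×1.23 = 0.5473
MRP = 9.55% − 2.37% = 7.18%
E(R_P) = R_f + β_P × MRP = 2.37% + 0.5473 × 7.18% = 6.30%

6.30%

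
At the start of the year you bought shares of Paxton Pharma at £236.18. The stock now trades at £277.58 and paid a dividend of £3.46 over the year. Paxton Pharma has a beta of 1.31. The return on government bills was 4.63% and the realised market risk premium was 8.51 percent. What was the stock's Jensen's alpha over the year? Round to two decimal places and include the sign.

Realised HPR = (P1 + D1 − P0) / P0 = (277.58 + 3.46 − 236.18) / 236.18 = 44.86 / 236.18 = 18.9940%
CAPM required = R_f + β·MRP = 4.63% + 1.31 × 8.51% = 15.7781%
α = realised − required = 18.9940% − 15.7781% = +3.22%

+3.22%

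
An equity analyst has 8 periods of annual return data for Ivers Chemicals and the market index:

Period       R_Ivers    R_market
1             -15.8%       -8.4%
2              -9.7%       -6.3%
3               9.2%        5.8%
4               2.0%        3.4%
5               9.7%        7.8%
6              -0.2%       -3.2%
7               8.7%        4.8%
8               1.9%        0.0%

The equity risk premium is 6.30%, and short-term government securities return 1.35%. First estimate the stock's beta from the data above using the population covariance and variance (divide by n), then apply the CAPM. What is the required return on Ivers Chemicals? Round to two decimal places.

10.74%

Mean R_i = (-15.8 − 9.7 + 9.2 + 2.0 + 9.7 − 0.2 + 8.7 + 1.9) / 8 = 0.7250%
Mean R_m = (-8.4 − 6.3 + 5.8 + 3.4 + 7.8 − 3.2 + 4.8 + 0.0) / 8 = 0.4875%
Σ(R_i − R̄_i)(R_m − R̄_m) = 369.2225  ⇒  Cov = 369.2225 / 8 = 46.1528
Σ(R_m − R̄_m)² = 247.6688  ⇒  Var(R_m) = 247.6688 / 8 = 30.9586
β = Cov / Var(R_m) = 46.1528 / 30.9586 = 1.4908
E(R) = R_f + β × MRP = 1.35% + 1.4908 × 6.30% = 10.74%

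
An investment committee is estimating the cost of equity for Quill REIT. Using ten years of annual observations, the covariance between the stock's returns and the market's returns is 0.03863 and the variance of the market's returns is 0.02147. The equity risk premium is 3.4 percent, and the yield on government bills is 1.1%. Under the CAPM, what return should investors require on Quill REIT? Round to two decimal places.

7.22%

β = Cov(R_i, R_m) / Var(R_m) = 0.03863 / 0.02147 = 1.7993
E(R) = R_f + β × MRP = 1.1% + 1.7993 × 3.4% = 7.22%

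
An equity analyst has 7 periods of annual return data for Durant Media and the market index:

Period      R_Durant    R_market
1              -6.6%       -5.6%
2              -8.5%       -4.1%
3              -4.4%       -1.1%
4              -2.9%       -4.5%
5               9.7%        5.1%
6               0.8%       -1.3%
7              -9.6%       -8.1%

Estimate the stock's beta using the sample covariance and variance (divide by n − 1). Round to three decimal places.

1.441

Mean R_i = (-6.6 − 8.5 − 4.4 − 2.9 + 9.7 + 0.8 − 9.6) / 7 = -3.0714%
Mean R_m = (-5.6 − 4.1 − 1.1 − 4.5 + 5.1 − 1.3 − 8.1) / 7 = -2.8000%
Σ(R_i − R̄_i)(R_m − R̄_m) = 155.6900  ⇒  Cov = 155.6900 / 6 = 25.9483
Σ(R_m − R̄_m)² = 108.0600  ⇒  Var(R_m) = 108.0600 / 6 = 18.0100
β = Cov / Var(R_m) = 25.9483 / 18.0100 = 1.4408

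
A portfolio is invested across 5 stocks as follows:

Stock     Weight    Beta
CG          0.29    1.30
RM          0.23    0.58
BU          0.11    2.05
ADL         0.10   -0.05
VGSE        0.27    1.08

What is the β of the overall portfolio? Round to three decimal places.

β_P = Σ w_i β_i = 0.29×1.30 + 0.23×0.58 + 0.11×2.05 + 0.10×-0.05 + 0.27×1.08 = 1.0225

1.023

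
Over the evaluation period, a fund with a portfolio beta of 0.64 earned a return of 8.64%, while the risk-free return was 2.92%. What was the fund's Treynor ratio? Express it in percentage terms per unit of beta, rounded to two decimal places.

Treynor = (R_P − R_f) / β_P = (8.64% − 2.92%) / 0.6400 = 5.72% / 0.6400 = 8.94%

8.94%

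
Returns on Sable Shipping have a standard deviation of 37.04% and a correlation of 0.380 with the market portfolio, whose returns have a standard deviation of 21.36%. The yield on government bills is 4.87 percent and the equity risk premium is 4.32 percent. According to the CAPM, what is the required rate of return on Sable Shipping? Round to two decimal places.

7.72%

β = ρ × σ_i / σ_m = 0.380 × 37.04% / 21.36% = 0.6590
E(R) = 4.87% + 0.6590 × 4.32% = 7.72%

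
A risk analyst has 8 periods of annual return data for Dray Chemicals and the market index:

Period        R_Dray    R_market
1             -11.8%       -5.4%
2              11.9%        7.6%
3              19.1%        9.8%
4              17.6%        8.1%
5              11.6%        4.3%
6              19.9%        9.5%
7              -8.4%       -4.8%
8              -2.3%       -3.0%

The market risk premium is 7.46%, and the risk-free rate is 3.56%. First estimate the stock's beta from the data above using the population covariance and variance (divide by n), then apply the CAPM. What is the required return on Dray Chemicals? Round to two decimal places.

Mean R_i = (-11.8 + 11.9 + 19.1 + 17.6 + 11.6 + 19.9 − 8.4 − 2.3) / 8 = 7.2000%
Mean R_m = (-5.4 + 7.6 + 9.8 + 8.1 + 4.3 + 9.5 − 4.8 − 3.0) / 8 = 3.2625%
Σ(R_i − R̄_i)(R_m − R̄_m) = 582.1300  ⇒  Cov = 582.1300 / 8 = 72.7663
Σ(R_m − R̄_m)² = 304.1988  ⇒  Var(R_m) = 304.1988 / 8 = 38.0249
β = Cov / Var(R_m) = 72.7663 / 38.0249 = 1.9136
E(R) = R_f + β × MRP = 3.56% + 1.9136 × 7.46% = 17.84%

17.84%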